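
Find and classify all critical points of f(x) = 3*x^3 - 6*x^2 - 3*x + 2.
f'(x) = 9*x^2 - 12*x - 3

Solve f'(x) = 0:
  Factor: 9*x^2 - 12*x - 3 = 3*(3*x^2 - 4*x - 1); 3*x^2 - 4*x - 1 = 0 has no rational roots; quadratic formula: x = (4 ± √28)/6.
  ⇒ x = 2/3 - sqrt(7)/3 ≈ -0.2153, 2/3 + sqrt(7)/3 ≈ 1.5486

f''(x) = 18*x - 12
Second-derivative test at each critical point:
  f''(-0.2153) = -15.8745 < 0 → local maximum
  f''(1.5486) = 15.8745 > 0 → local minimum

Critical points: x = 2/3 - sqrt(7)/3 ≈ -0.2153 (local maximum); x = 2/3 + sqrt(7)/3 ≈ 1.5486 (local minimum)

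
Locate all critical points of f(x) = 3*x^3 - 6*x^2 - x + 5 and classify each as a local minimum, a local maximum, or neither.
f'(x) = 9*x^2 - 12*x - 1

Solve f'(x) = 0:
  9*x^2 - 12*x - 1 = 0 has no rational roots; quadratic formula: x = (12 ± √180)/18.
  ⇒ x = 2/3 - sqrt(5)/3 ≈ -0.0787, 2/3 + sqrt(5)/3 ≈ 1.4120

f''(x) = 18*x - 12
Second-derivative test at each critical point:
  f''(-0.0787) = -13.4164 < 0 → local maximum
  f''(1.4120) = 13.4164 > 0 → local minimum

Critical points: x = 2/3 - sqrt(5)/3 ≈ -0.0787 (local maximum); x = 2/3 + sqrt(5)/3 ≈ 1.4120 (local minimum)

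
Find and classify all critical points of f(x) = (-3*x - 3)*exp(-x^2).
f'(x) = 3*(2*x*(x + 1) - 1)*exp(-x^2)

Solve f'(x) = 0:
  f'(x) = (6*x^2 + 6*x - 3)·exp(-x^2) and exp(-x^2) > 0 for every x, so f'(x) = 0 ⇔ 6*x^2 + 6*x - 3 = 0.
  Factor: 6*x^2 + 6*x - 3 = 3*(2*x^2 + 2*x - 1); 2*x^2 + 2*x - 1 = 0 has no rational roots; quadratic formula: x = (-2 ± √12)/4.
  ⇒ x = -sqrt(3)/2 - 1/2 ≈ -1.3660, -1/2 + sqrt(3)/2 ≈ 0.3660

f''(x) = 6*(-2*x^2*(x + 1) + 3*x + 1)*exp(-x^2)
Second-derivative test at each critical point:
  f''(-1.3660) = -1.6081 < 0 → local maximum
  f''(0.3660) = 9.0892 > 0 → local minimum

Critical points: x = -sqrt(3)/2 - 1/2 ≈ -1.3660 (local maximum); x = -1/2 + sqrt(3)/2 ≈ 0.3660 (local minimum)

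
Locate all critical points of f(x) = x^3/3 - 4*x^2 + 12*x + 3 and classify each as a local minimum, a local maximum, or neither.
f'(x) = x^2 - 8*x + 12

Solve f'(x) = 0:
  Factor: x^2 - 8*x + 12 = (x - 6)*(x - 2) = 0.
  ⇒ x = 2, 6

f''(x) = 2*x - 8
Second-derivative test at each critical point:
  f''(2) = -4 < 0 → local maximum
  f''(6) = 4 > 0 → local minimum

Critical points: x = 2 (local maximum); x = 6 (local minimum)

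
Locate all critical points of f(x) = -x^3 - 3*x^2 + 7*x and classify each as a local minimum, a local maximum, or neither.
f'(x) = -3*x^2 - 6*x + 7

Solve f'(x) = 0:
  3*x^2 + 6*x - 7 = 0 has no rational roots; quadratic formula: x = (-6 ± √120)/6.
  ⇒ x = -sqrt(30)/3 - 1 ≈ -2.8257, -1 + sqrt(30)/3 ≈ 0.8257

f''(x) = -6*x - 6
Second-derivative test at each critical point:
  f''(-2.8257) = 10.9545 > 0 → local minimum
  f''(0.8257) = -10.9545 < 0 → local maximum

Critical points: x = -sqrt(30)/3 - 1 ≈ -2.8257 (local minimum); x = -1 + sqrt(30)/3 ≈ 0.8257 (local maximum)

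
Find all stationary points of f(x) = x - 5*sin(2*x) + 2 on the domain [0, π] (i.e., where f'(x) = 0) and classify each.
f'(x) = 1 - 10*cos(2*x)

Solve f'(x) = 0 on [0, π]:
  f'(x) = 0 ⇔ cos(2*x) = 1/10, i.e. 2*x = ±arccos(1/10) + 2nπ; keep the solutions lying in [0, π].
  ⇒ x = acos(1/10)/2 ≈ 0.7353, pi - acos(1/10)/2 ≈ 2.4063

f''(x) = 20*sin(2*x)
Second-derivative test at each critical point:
  f''(0.7353) = 19.8997 > 0 → local minimum
  f''(2.4063) = -19.8997 < 0 → local maximum

Critical points: x = acos(1/10)/2 ≈ 0.7353 (local minimum); x = pi - acos(1/10)/2 ≈ 2.4063 (local maximum)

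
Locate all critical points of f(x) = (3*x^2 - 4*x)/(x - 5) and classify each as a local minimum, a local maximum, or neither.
f'(x) = (3*x^2 - 30*x + 20)/(x^2 - 10*x + 25)

Solve f'(x) = 0:
  f'(x) = (3*x^2 - 30*x + 20)/(x - 5)^2; the denominator is positive wherever f is defined, so f'(x) = 0 ⇔ 3*x^2 - 30*x + 20 = 0.
  3*x^2 - 30*x + 20 = 0 has no rational roots; quadratic formula: x = (30 ± √660)/6.
  ⇒ x = 5 - sqrt(165)/3 ≈ 0.7183, sqrt(165)/3 + 5 ≈ 9.2817

f''(x) = 110/(x^3 - 15*x^2 + 75*x - 125)
Second-derivative test at each critical point:
  f''(0.7183) = -1.4013 < 0 → local maximum
  f''(9.2817) = 1.4013 > 0 → local minimum

Critical points: x = 5 - sqrt(165)/3 ≈ 0.7183 (local maximum); x = sqrt(165)/3 + 5 ≈ 9.2817 (local minimum)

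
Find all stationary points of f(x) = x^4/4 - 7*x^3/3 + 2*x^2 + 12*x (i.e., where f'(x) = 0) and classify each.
f'(x) = x^3 - 7*x^2 + 4*x + 12

Solve f'(x) = 0:
  Factor: x^3 - 7*x^2 + 4*x + 12 = (x - 6)*(x - 2)*(x + 1) = 0.
  ⇒ x = -1, 2, 6

f''(x) = 3*x^2 - 14*x + 4
Second-derivative test at each critical point:
  f''(-1) = 21 > 0 → local minimum
  f''(2) = -12 < 0 → local maximum
  f''(6) = 28 > 0 → local minimum

Critical points: x = -1 (local minimum); x = 2 (local maximum); x = 6 (local minimum)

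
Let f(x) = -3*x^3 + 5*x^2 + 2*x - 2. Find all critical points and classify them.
f'(x) = -9*x^2 + 10*x + 2

Solve f'(x) = 0:
  9*x^2 - 10*x - 2 = 0 has no rational roots; quadratic formula: x = (10 ± √172)/18.
  ⇒ x = 5/9 - sqrt(43)/9 ≈ -0.1730, 5/9 + sqrt(43)/9 ≈ 1.2842

f''(x) = 10 - 18*x
Second-derivative test at each critical point:
  f''(-0.1730) = 13.1149 > 0 → local minimum
  f''(1.2842) = -13.1149 < 0 → local maximum

Critical points: x = 5/9 - sqrt(43)/9 ≈ -0.1730 (local minimum); x = 5/9 + sqrt(43)/9 ≈ 1.2842 (local maximum)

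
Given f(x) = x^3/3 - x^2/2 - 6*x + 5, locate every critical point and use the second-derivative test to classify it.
f'(x) = x^2 - x - 6

Solve f'(x) = 0:
  Factor: x^2 - x - 6 = (x - 3)*(x + 2) = 0.
  ⇒ x = -2, 3

f''(x) = 2*x - 1
Second-derivative test at each critical point:
  f''(-2) = -5 < 0 → local maximum
  f''(3) = 5 > 0 → local minimum

Critical points: x = -2 (local maximum); x = 3 (local minimum)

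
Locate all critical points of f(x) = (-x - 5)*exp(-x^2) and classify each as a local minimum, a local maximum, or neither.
f'(x) = (2*x*(x + 5) - 1)*exp(-x^2)

Solve f'(x) = 0:
  f'(x) = (2*x^2 + 10*x - 1)·exp(-x^2) and exp(-x^2) > 0 for every x, so f'(x) = 0 ⇔ 2*x^2 + 10*x - 1 = 0.
  2*x^2 + 10*x - 1 = 0 has no rational roots; quadratic formula: x = (-10 ± √108)/4.
  ⇒ x = -3*sqrt(3)/2 - 5/2 ≈ -5.0981, -5/2 + 3*sqrt(3)/2 ≈ 0.0981

f''(x) = 2*(-2*x^2*(x + 5) + 3*x + 5)*exp(-x^2)
Second-derivative test at each critical point:
  f''(-5.0981) = -5.361e-11 < 0 → local maximum
  f''(0.0981) = 10.2928 > 0 → local minimum

Critical points: x = -3*sqrt(3)/2 - 5/2 ≈ -5.0981 (local maximum); x = -5/2 + 3*sqrt(3)/2 ≈ 0.0981 (local minimum)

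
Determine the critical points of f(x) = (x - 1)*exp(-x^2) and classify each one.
f'(x) = (-2*x*(x - 1) + 1)*exp(-x^2)

Solve f'(x) = 0:
  f'(x) = (-2*x^2 + 2*x + 1)·exp(-x^2) and exp(-x^2) > 0 for every x, so f'(x) = 0 ⇔ -2*x^2 + 2*x + 1 = 0.
  2*x^2 - 2*x - 1 = 0 has no rational roots; quadratic formula: x = (2 ± √12)/4.
  ⇒ x = 1/2 - sqrt(3)/2 ≈ -0.3660, 1/2 + sqrt(3)/2 ≈ 1.3660

f''(x) = 2*(2*x^2*(x - 1) - 3*x + 1)*exp(-x^2)
Second-derivative test at each critical point:
  f''(-0.3660) = 3.0297 > 0 → local minimum
  f''(1.3660) = -0.5360 < 0 → local maximum

Critical points: x = 1/2 - sqrt(3)/2 ≈ -0.3660 (local minimum); x = 1/2 + sqrt(3)/2 ≈ 1.3660 (local maximum)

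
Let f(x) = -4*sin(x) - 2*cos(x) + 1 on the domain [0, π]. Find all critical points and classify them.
f'(x) = 2*sin(x) - 4*cos(x)

Solve f'(x) = 0 on [0, π]:
  f'(x) = 0 ⇔ -4*cos(x) = -2*sin(x) ⇔ tan(x) = 2, i.e. x = arctan(2) + nπ; keep the solutions lying in [0, π].
  ⇒ x = atan(2) ≈ 1.1071

f''(x) = 4*sin(x) + 2*cos(x)
Second-derivative test at each critical point:
  f''(1.1071) = 4.4721 > 0 → local minimum

Critical points: x = atan(2) ≈ 1.1071 (local minimum)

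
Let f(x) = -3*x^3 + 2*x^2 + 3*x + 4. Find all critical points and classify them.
f'(x) = -9*x^2 + 4*x + 3

Solve f'(x) = 0:
  9*x^2 - 4*x - 3 = 0 has no rational roots; quadratic formula: x = (4 ± √124)/18.
  ⇒ x = 2/9 - sqrt(31)/9 ≈ -0.3964, 2/9 + sqrt(31)/9 ≈ 0.8409

f''(x) = 4 - 18*x
Second-derivative test at each critical point:
  f''(-0.3964) = 11.1355 > 0 → local minimum
  f''(0.8409) = -11.1355 < 0 → local maximum

Critical points: x = 2/9 - sqrt(31)/9 ≈ -0.3964 (local minimum); x = 2/9 + sqrt(31)/9 ≈ 0.8409 (local maximum)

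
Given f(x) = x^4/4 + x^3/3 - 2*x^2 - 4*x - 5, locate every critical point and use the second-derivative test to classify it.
f'(x) = x^3 + x^2 - 4*x - 4

Solve f'(x) = 0:
  Factor: x^3 + x^2 - 4*x - 4 = (x - 2)*(x + 1)*(x + 2) = 0.
  ⇒ x = -2, -1, 2

f''(x) = 3*x^2 + 2*x - 4
Second-derivative test at each critical point:
  f''(-2) = 4 > 0 → local minimum
  f''(-1) = -3 < 0 → local maximum
  f''(2) = 12 > 0 → local minimum

Critical points: x = -2 (local minimum); x = -1 (local maximum); x = 2 (local minimum)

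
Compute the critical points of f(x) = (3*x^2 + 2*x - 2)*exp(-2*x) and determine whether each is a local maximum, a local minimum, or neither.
f'(x) = 2*(-3*x^2 + x + 3)*exp(-2*x)

Solve f'(x) = 0:
  f'(x) = (-6*x^2 + 2*x + 6)·exp(-2*x) and exp(-2*x) > 0 for every x, so f'(x) = 0 ⇔ -6*x^2 + 2*x + 6 = 0.
  Factor: -6*x^2 + 2*x + 6 = -2*(3*x^2 - x - 3); 3*x^2 - x - 3 = 0 has no rational roots; quadratic formula: x = (1 ± √37)/6.
  ⇒ x = 1/6 - sqrt(37)/6 ≈ -0.8471, 1/6 + sqrt(37)/6 ≈ 1.1805

f''(x) = 2*(6*x^2 - 8*x - 5)*exp(-2*x)
Second-derivative test at each critical point:
  f''(-0.8471) = 66.2119 > 0 → local minimum
  f''(1.1805) = -1.1476 < 0 → local maximum

Critical points: x = 1/6 - sqrt(37)/6 ≈ -0.8471 (local minimum); x = 1/6 + sqrt(37)/6 ≈ 1.1805 (local maximum)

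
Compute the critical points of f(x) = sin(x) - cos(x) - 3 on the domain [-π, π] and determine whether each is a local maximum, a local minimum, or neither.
f'(x) = sin(x) + cos(x)

Solve f'(x) = 0 on [-π, π]:
  f'(x) = 0 ⇔ cos(x) = -sin(x) ⇔ tan(x) = -1, i.e. x = arctan(-1) + nπ; keep the solutions lying in [-π, π].
  ⇒ x = -pi/4 ≈ -0.7854, 3*pi/4 ≈ 2.3562

f''(x) = -sin(x) + cos(x)
Second-derivative test at each critical point:
  f''(-0.7854) = 1.4142 > 0 → local minimum
  f''(2.3562) = -1.4142 < 0 → local maximum

Critical points: x = -pi/4 ≈ -0.7854 (local minimum); x = 3*pi/4 ≈ 2.3562 (local maximum)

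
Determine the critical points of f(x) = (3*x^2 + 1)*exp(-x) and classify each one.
f'(x) = (-3*x^2 + 6*x - 1)*exp(-x)

Solve f'(x) = 0:
  f'(x) = (-3*x^2 + 6*x - 1)·exp(-x) and exp(-x) > 0 for every x, so f'(x) = 0 ⇔ -3*x^2 + 6*x - 1 = 0.
  3*x^2 - 6*x + 1 = 0 has no rational roots; quadratic formula: x = (6 ± √24)/6.
  ⇒ x = 1 - sqrt(6)/3 ≈ 0.1835, sqrt(6)/3 + 1 ≈ 1.8165

f''(x) = (3*x^2 - 12*x + 7)*exp(-x)
Second-derivative test at each critical point:
  f''(0.1835) = 4.0777 > 0 → local minimum
  f''(1.8165) = -0.7965 < 0 → local maximum

Critical points: x = 1 - sqrt(6)/3 ≈ 0.1835 (local minimum); x = sqrt(6)/3 + 1 ≈ 1.8165 (local maximum)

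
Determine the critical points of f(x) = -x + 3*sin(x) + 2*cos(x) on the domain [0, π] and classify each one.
f'(x) = -2*sin(x) + 3*cos(x) - 1

Solve f'(x) = 0 on [0, π]:
  f'(x) = 0 ⇔ -2*sin(x) + 3*cos(x) = 1. Write the left side as R·cos(x + φ) with R = √(3² + 2²) = sqrt(13), cos φ = 3*sqrt(13)/13, sin φ = 2*sqrt(13)/13; then cos(x + φ) = sqrt(13)/13. Solve for x and keep the solutions lying in [0, π].
  ⇒ x = atan((-2 + 6*sqrt(3))/(3 + 4*sqrt(3))) ≈ 0.7018

f''(x) = -3*sin(x) - 2*cos(x)
Second-derivative test at each critical point:
  f''(0.7018) = -3.4641 < 0 → local maximum

Critical points: x = atan((-2 + 6*sqrt(3))/(3 + 4*sqrt(3))) ≈ 0.7018 (local maximum)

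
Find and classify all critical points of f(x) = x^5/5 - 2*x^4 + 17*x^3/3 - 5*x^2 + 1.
f'(x) = x*(x^3 - 8*x^2 + 17*x - 10)

Solve f'(x) = 0:
  Factor: x^4 - 8*x^3 + 17*x^2 - 10*x = x*(x - 5)*(x - 2)*(x - 1) = 0.
  ⇒ x = 0, 1, 2, 5

f''(x) = 4*x^3 - 24*x^2 + 34*x - 10
Second-derivative test at each critical point:
  f''(0) = -10 < 0 → local maximum
  f''(1) = 4 > 0 → local minimum
  f''(2) = -6 < 0 → local maximum
  f''(5) = 60 > 0 → local minimum

Critical points: x = 0 (local maximum); x = 1 (local minimum); x = 2 (local maximum); x = 5 (local minimum)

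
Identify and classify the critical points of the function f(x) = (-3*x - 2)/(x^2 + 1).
f'(x) = (3*x^2 + 4*x - 3)/(x^4 + 2*x^2 + 1)

Solve f'(x) = 0:
  f'(x) = (3*x^2 + 4*x - 3)/(x^2 + 1)^2; the denominator is positive wherever f is defined, so f'(x) = 0 ⇔ 3*x^2 + 4*x - 3 = 0.
  3*x^2 + 4*x - 3 = 0 has no rational roots; quadratic formula: x = (-4 ± √52)/6.
  ⇒ x = -sqrt(13)/3 - 2/3 ≈ -1.8685, -2/3 + sqrt(13)/3 ≈ 0.5352

f''(x) = 2*(-4*x^2*(3*x + 2) + (9*x + 2)*(x^2 + 1))/(x^2 + 1)^3
Second-derivative test at each critical point:
  f''(-1.8685) = -0.3575 < 0 → local maximum
  f''(0.5352) = 4.3575 > 0 → local minimum

Critical points: x = -sqrt(13)/3 - 2/3 ≈ -1.8685 (local maximum); x = -2/3 + sqrt(13)/3 ≈ 0.5352 (local minimum)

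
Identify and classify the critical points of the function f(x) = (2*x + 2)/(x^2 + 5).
f'(x) = 2*(x^2 - 2*x*(x + 1) + 5)/(x^2 + 5)^2

Solve f'(x) = 0:
  f'(x) = -2*(x^2 + 2*x - 5)/(x^2 + 5)^2; the denominator is positive wherever f is defined, so f'(x) = 0 ⇔ -2*x^2 - 4*x + 10 = 0.
  Factor: -2*x^2 - 4*x + 10 = -2*(x^2 + 2*x - 5); x^2 + 2*x - 5 = 0 has no rational roots; quadratic formula: x = (-2 ± √24)/2.
  ⇒ x = -sqrt(6) - 1 ≈ -3.4495, -1 + sqrt(6) ≈ 1.4495

f''(x) = 4*(4*x^2*(x + 1) - (3*x + 1)*(x^2 + 5))/(x^2 + 5)^3
Second-derivative test at each critical point:
  f''(-3.4495) = 0.0343 > 0 → local minimum
  f''(1.4495) = -0.1943 < 0 → local maximum

Critical points: x = -sqrt(6) - 1 ≈ -3.4495 (local minimum); x = -1 + sqrt(6) ≈ 1.4495 (local maximum)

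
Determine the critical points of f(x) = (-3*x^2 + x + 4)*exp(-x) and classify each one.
f'(x) = (3*x^2 - 7*x - 3)*exp(-x)

Solve f'(x) = 0:
  f'(x) = (3*x^2 - 7*x - 3)·exp(-x) and exp(-x) > 0 for every x, so f'(x) = 0 ⇔ 3*x^2 - 7*x - 3 = 0.
  3*x^2 - 7*x - 3 = 0 has no rational roots; quadratic formula: x = (7 ± √85)/6.
  ⇒ x = 7/6 - sqrt(85)/6 ≈ -0.3699, 7/6 + sqrt(85)/6 ≈ 2.7033

f''(x) = (-3*x^2 + 13*x - 4)*exp(-x)
Second-derivative test at each critical point:
  f''(-0.3699) = -13.3464 < 0 → local maximum
  f''(2.7033) = 0.6176 > 0 → local minimum

Critical points: x = 7/6 - sqrt(85)/6 ≈ -0.3699 (local maximum); x = 7/6 + sqrt(85)/6 ≈ 2.7033 (local minimum)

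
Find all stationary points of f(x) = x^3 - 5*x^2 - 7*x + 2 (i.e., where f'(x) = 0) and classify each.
f'(x) = 3*x^2 - 10*x - 7

Solve f'(x) = 0:
  3*x^2 - 10*x - 7 = 0 has no rational roots; quadratic formula: x = (10 ± √184)/6.
  ⇒ x = 5/3 - sqrt(46)/3 ≈ -0.5941, 5/3 + sqrt(46)/3 ≈ 3.9274

f''(x) = 6*x - 10
Second-derivative test at each critical point:
  f''(-0.5941) = -13.5647 < 0 → local maximum
  f''(3.9274) = 13.5647 > 0 → local minimum

Critical points: x = 5/3 - sqrt(46)/3 ≈ -0.5941 (local maximum); x = 5/3 + sqrt(46)/3 ≈ 3.9274 (local minimum)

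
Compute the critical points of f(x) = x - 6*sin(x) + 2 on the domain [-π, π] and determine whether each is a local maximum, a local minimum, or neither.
f'(x) = 1 - 6*cos(x)

Solve f'(x) = 0 on [-π, π]:
  f'(x) = 0 ⇔ cos(x) = 1/6, i.e. x = ±arccos(1/6) + 2nπ; keep the solutions lying in [-π, π].
  ⇒ x = -acos(1/6) ≈ -1.4033, acos(1/6) ≈ 1.4033

f''(x) = 6*sin(x)
Second-derivative test at each critical point:
  f''(-1.4033) = -5.9161 < 0 → local maximum
  f''(1.4033) = 5.9161 > 0 → local minimum

Critical points: x = -acos(1/6) ≈ -1.4033 (local maximum); x = acos(1/6) ≈ 1.4033 (local minimum)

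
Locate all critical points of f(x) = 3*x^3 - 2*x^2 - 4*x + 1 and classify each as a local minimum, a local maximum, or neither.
f'(x) = 9*x^2 - 4*x - 4

Solve f'(x) = 0:
  9*x^2 - 4*x - 4 = 0 has no rational roots; quadratic formula: x = (4 ± √160)/18.
  ⇒ x = 2/9 - 2*sqrt(10)/9 ≈ -0.4805, 2/9 + 2*sqrt(10)/9 ≈ 0.9250

f''(x) = 18*x - 4
Second-derivative test at each critical point:
  f''(-0.4805) = -12.6491 < 0 → local maximum
  f''(0.9250) = 12.6491 > 0 → local minimum

Critical points: x = 2/9 - 2*sqrt(10)/9 ≈ -0.4805 (local maximum); x = 2/9 + 2*sqrt(10)/9 ≈ 0.9250 (local minimum)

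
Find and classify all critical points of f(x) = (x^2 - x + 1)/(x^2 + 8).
f'(x) = (x^2 + 14*x - 8)/(x^4 + 16*x^2 + 64)

Solve f'(x) = 0:
  f'(x) = (x^2 + 14*x - 8)/(x^2 + 8)^2; the denominator is positive wherever f is defined, so f'(x) = 0 ⇔ x^2 + 14*x - 8 = 0.
  x^2 + 14*x - 8 = 0 has no rational roots; quadratic formula: x = (-14 ± √228)/2.
  ⇒ x = -sqrt(57) - 7 ≈ -14.5498, -7 + sqrt(57) ≈ 0.5498

f''(x) = 2*(-x^3 - 21*x^2 + 24*x + 56)/(x^6 + 24*x^4 + 192*x^2 + 512)
Second-derivative test at each critical point:
  f''(-14.5498) = -3.128e-04 < 0 → local maximum
  f''(0.5498) = 0.2191 > 0 → local minimum

Critical points: x = -sqrt(57) - 7 ≈ -14.5498 (local maximum); x = -7 + sqrt(57) ≈ 0.5498 (local minimum)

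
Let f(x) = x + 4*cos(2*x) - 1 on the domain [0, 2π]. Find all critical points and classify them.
f'(x) = 1 - 8*sin(2*x)

Solve f'(x) = 0 on [0, 2π]:
  f'(x) = 0 ⇔ sin(2*x) = 1/8, i.e. 2*x = arcsin(1/8) + 2nπ or 2*x = π − arcsin(1/8) + 2nπ; keep the solutions lying in [0, 2π].
  ⇒ x = asin(1/8)/2 ≈ 0.0627, -asin(1/8)/2 + pi/2 ≈ 1.5081, asin(1/8)/2 + pi ≈ 3.2043, -asin(1/8)/2 + 3*pi/2 ≈ 4.6497

f''(x) = -16*cos(2*x)
Second-derivative test at each critical point:
  f''(0.0627) = -15.8745 < 0 → local maximum
  f''(1.5081) = 15.8745 > 0 → local minimum
  f''(3.2043) = -15.8745 < 0 → local maximum
  f''(4.6497) = 15.8745 > 0 → local minimum

Critical points: x = asin(1/8)/2 ≈ 0.0627 (local maximum); x = -asin(1/8)/2 + pi/2 ≈ 1.5081 (local minimum); x = asin(1/8)/2 + pi ≈ 3.2043 (local maximum); x = -asin(1/8)/2 + 3*pi/2 ≈ 4.6497 (local minimum)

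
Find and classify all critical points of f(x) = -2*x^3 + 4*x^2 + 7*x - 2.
f'(x) = -6*x^2 + 8*x + 7

Solve f'(x) = 0:
  6*x^2 - 8*x - 7 = 0 has no rational roots; quadratic formula: x = (8 ± √232)/12.
  ⇒ x = 2/3 - sqrt(58)/6 ≈ -0.6026, 2/3 + sqrt(58)/6 ≈ 1.9360

f''(x) = 8 - 12*x
Second-derivative test at each critical point:
  f''(-0.6026) = 15.2315 > 0 → local minimum
  f''(1.9360) = -15.2315 < 0 → local maximum

Critical points: x = 2/3 - sqrt(58)/6 ≈ -0.6026 (local minimum); x = 2/3 + sqrt(58)/6 ≈ 1.9360 (local maximum)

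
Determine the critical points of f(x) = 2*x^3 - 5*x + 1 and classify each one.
f'(x) = 6*x^2 - 5

Solve f'(x) = 0:
  6*x^2 - 5 = 0 has no rational roots; quadratic formula: x = (0 ± √120)/12.
  ⇒ x = -sqrt(30)/6 ≈ -0.9129, sqrt(30)/6 ≈ 0.9129

f''(x) = 12*x
Second-derivative test at each critical point:
  f''(-0.9129) = -10.9545 < 0 → local maximum
  f''(0.9129) = 10.9545 > 0 → local minimum

Critical points: x = -sqrt(30)/6 ≈ -0.9129 (local maximum); x = sqrt(30)/6 ≈ 0.9129 (local minimum)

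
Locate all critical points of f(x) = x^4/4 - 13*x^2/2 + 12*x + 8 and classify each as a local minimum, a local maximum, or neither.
f'(x) = x^3 - 13*x + 12

Solve f'(x) = 0:
  Factor: x^3 - 13*x + 12 = (x - 3)*(x - 1)*(x + 4) = 0.
  ⇒ x = -4, 1, 3

f''(x) = 3*x^2 - 13
Second-derivative test at each critical point:
  f''(-4) = 35 > 0 → local minimum
  f''(1) = -10 < 0 → local maximum
  f''(3) = 14 > 0 → local minimum

Critical points: x = -4 (local minimum); x = 1 (local maximum); x = 3 (local minimum)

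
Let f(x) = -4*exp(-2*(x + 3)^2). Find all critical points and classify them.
f'(x) = 16*(x + 3)*exp(-2*(x + 3)^2)

Solve f'(x) = 0:
  f'(x) = (16*x + 48)·exp(-2*(x + 3)^2) and exp(-2*(x + 3)^2) > 0 for every x, so f'(x) = 0 ⇔ 16*x + 48 = 0.
  Factor: 16*x + 48 = 16*(x + 3) = 0.
  ⇒ x = -3

f''(x) = 16*(1 - 4*(x + 3)^2)*exp(-2*(x + 3)^2)
Second-derivative test at each critical point:
  f''(-3) = 16 > 0 → local minimum

Critical points: x = -3 (local minimum)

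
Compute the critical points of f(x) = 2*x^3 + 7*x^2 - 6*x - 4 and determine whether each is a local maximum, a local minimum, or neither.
f'(x) = 6*x^2 + 14*x - 6

Solve f'(x) = 0:
  Factor: 6*x^2 + 14*x - 6 = 2*(3*x^2 + 7*x - 3); 3*x^2 + 7*x - 3 = 0 has no rational roots; quadratic formula: x = (-7 ± √85)/6.
  ⇒ x = -sqrt(85)/6 - 7/6 ≈ -2.7033, -7/6 + sqrt(85)/6 ≈ 0.3699

f''(x) = 12*x + 14
Second-derivative test at each critical point:
  f''(-2.7033) = -18.4391 < 0 → local maximum
  f''(0.3699) = 18.4391 > 0 → local minimum

Critical points: x = -sqrt(85)/6 - 7/6 ≈ -2.7033 (local maximum); x = -7/6 + sqrt(85)/6 ≈ 0.3699 (local minimum)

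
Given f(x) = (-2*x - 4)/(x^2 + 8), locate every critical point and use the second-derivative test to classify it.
f'(x) = 2*(-x^2 + 2*x*(x + 2) - 8)/(x^2 + 8)^2

Solve f'(x) = 0:
  f'(x) = 2*(x^2 + 4*x - 8)/(x^2 + 8)^2; the denominator is positive wherever f is defined, so f'(x) = 0 ⇔ 2*x^2 + 8*x - 16 = 0.
  Factor: 2*x^2 + 8*x - 16 = 2*(x^2 + 4*x - 8); x^2 + 4*x - 8 = 0 has no rational roots; quadratic formula: x = (-4 ± √48)/2.
  ⇒ x = -2*sqrt(3) - 2 ≈ -5.4641, -2 + 2*sqrt(3) ≈ 1.4641

f''(x) = 4*(-4*x^2*(x + 2) + (3*x + 2)*(x^2 + 8))/(x^2 + 8)^3
Second-derivative test at each critical point:
  f''(-5.4641) = -0.0097 < 0 → local maximum
  f''(1.4641) = 0.1347 > 0 → local minimum

Critical points: x = -2*sqrt(3) - 2 ≈ -5.4641 (local maximum); x = -2 + 2*sqrt(3) ≈ 1.4641 (local minimum)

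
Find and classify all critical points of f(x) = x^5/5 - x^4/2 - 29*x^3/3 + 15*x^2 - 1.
f'(x) = x*(x^3 - 2*x^2 - 29*x + 30)

Solve f'(x) = 0:
  Factor: x^4 - 2*x^3 - 29*x^2 + 30*x = x*(x - 6)*(x - 1)*(x + 5) = 0.
  ⇒ x = -5, 0, 1, 6

f''(x) = 4*x^3 - 6*x^2 - 58*x + 30
Second-derivative test at each critical point:
  f''(-5) = -330 < 0 → local maximum
  f''(0) = 30 > 0 → local minimum
  f''(1) = -30 < 0 → local maximum
  f''(6) = 330 > 0 → local minimum

Critical points: x = -5 (local maximum); x = 0 (local minimum); x = 1 (local maximum); x = 6 (local minimum)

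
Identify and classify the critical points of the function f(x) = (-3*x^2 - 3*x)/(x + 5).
f'(x) = 3*(-x^2 - 10*x - 5)/(x^2 + 10*x + 25)

Solve f'(x) = 0:
  f'(x) = -3*(x^2 + 10*x + 5)/(x + 5)^2; the denominator is positive wherever f is defined, so f'(x) = 0 ⇔ -3*x^2 - 30*x - 15 = 0.
  Factor: -3*x^2 - 30*x - 15 = -3*(x^2 + 10*x + 5); x^2 + 10*x + 5 = 0 has no rational roots; quadratic formula: x = (-10 ± √80)/2.
  ⇒ x = -5 - 2*sqrt(5) ≈ -9.4721, -5 + 2*sqrt(5) ≈ -0.5279

f''(x) = -120/(x^3 + 15*x^2 + 75*x + 125)
Second-derivative test at each critical point:
  f''(-9.4721) = 1.3416 > 0 → local minimum
  f''(-0.5279) = -1.3416 < 0 → local maximum

Critical points: x = -5 - 2*sqrt(5) ≈ -9.4721 (local minimum); x = -5 + 2*sqrt(5) ≈ -0.5279 (local maximum)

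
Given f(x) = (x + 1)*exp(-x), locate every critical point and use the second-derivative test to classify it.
f'(x) = -x*exp(-x)

Solve f'(x) = 0:
  f'(x) = (-x)·exp(-x) and exp(-x) > 0 for every x, so f'(x) = 0 ⇔ -x = 0.
  -x = 0.
  ⇒ x = 0

f''(x) = (x - 1)*exp(-x)
Second-derivative test at each critical point:
  f''(0) = -1 < 0 → local maximum

Critical points: x = 0 (local maximum)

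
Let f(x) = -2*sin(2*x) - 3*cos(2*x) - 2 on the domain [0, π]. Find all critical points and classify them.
f'(x) = 6*sin(2*x) - 4*cos(2*x)

Solve f'(x) = 0 on [0, π]:
  f'(x) = 0 ⇔ -2*cos(2*x) = -3*sin(2*x) ⇔ tan(2*x) = 2/3, i.e. 2*x = arctan(2/3) + nπ; keep the solutions lying in [0, π].
  ⇒ x = atan(2/3)/2 ≈ 0.2940, atan(2/3)/2 + pi/2 ≈ 1.8648

f''(x) = 8*sin(2*x) + 12*cos(2*x)
Second-derivative test at each critical point:
  f''(0.2940) = 14.4222 > 0 → local minimum
  f''(1.8648) = -14.4222 < 0 → local maximum

Critical points: x = atan(2/3)/2 ≈ 0.2940 (local minimum); x = atan(2/3)/2 + pi/2 ≈ 1.8648 (local maximum)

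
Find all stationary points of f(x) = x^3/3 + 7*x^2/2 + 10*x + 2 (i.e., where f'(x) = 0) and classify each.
f'(x) = x^2 + 7*x + 10

Solve f'(x) = 0:
  Factor: x^2 + 7*x + 10 = (x + 2)*(x + 5) = 0.
  ⇒ x = -5, -2

f''(x) = 2*x + 7
Second-derivative test at each critical point:
  f''(-5) = -3 < 0 → local maximum
  f''(-2) = 3 > 0 → local minimum

Critical points: x = -5 (local maximum); x = -2 (local minimum)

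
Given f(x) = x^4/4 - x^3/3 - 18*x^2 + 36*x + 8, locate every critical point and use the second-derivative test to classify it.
f'(x) = x^3 - x^2 - 36*x + 36

Solve f'(x) = 0:
  Factor: x^3 - x^2 - 36*x + 36 = (x - 6)*(x - 1)*(x + 6) = 0.
  ⇒ x = -6, 1, 6

f''(x) = 3*x^2 - 2*x - 36
Second-derivative test at each critical point:
  f''(-6) = 84 > 0 → local minimum
  f''(1) = -35 < 0 → local maximum
  f''(6) = 60 > 0 → local minimum

Critical points: x = -6 (local minimum); x = 1 (local maximum); x = 6 (local minimum)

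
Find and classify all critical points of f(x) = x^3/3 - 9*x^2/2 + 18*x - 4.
f'(x) = x^2 - 9*x + 18

Solve f'(x) = 0:
  Factor: x^2 - 9*x + 18 = (x - 6)*(x - 3) = 0.
  ⇒ x = 3, 6

f''(x) = 2*x - 9
Second-derivative test at each critical point:
  f''(3) = -3 < 0 → local maximum
  f''(6) = 3 > 0 → local minimum

Critical points: x = 3 (local maximum); x = 6 (local minimum)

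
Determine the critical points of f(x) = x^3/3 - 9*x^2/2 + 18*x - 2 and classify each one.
f'(x) = x^2 - 9*x + 18

Solve f'(x) = 0:
  Factor: x^2 - 9*x + 18 = (x - 6)*(x - 3) = 0.
  ⇒ x = 3, 6

f''(x) = 2*x - 9
Second-derivative test at each critical point:
  f''(3) = -3 < 0 → local maximum
  f''(6) = 3 > 0 → local minimum

Critical points: x = 3 (local maximum); x = 6 (local minimum)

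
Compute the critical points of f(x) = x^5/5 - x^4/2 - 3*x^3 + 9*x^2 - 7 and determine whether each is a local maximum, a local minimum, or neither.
f'(x) = x*(x^3 - 2*x^2 - 9*x + 18)

Solve f'(x) = 0:
  Factor: x^4 - 2*x^3 - 9*x^2 + 18*x = x*(x - 3)*(x - 2)*(x + 3) = 0.
  ⇒ x = -3, 0, 2, 3

f''(x) = 4*x^3 - 6*x^2 - 18*x + 18
Second-derivative test at each critical point:
  f''(-3) = -90 < 0 → local maximum
  f''(0) = 18 > 0 → local minimum
  f''(2) = -10 < 0 → local maximum
  f''(3) = 18 > 0 → local minimum

Critical points: x = -3 (local maximum); x = 0 (local minimum); x = 2 (local maximum); x = 3 (local minimum)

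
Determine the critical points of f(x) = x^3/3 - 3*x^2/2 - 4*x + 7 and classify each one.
f'(x) = x^2 - 3*x - 4

Solve f'(x) = 0:
  Factor: x^2 - 3*x - 4 = (x - 4)*(x + 1) = 0.
  ⇒ x = -1, 4

f''(x) = 2*x - 3
Second-derivative test at each critical point:
  f''(-1) = -5 < 0 → local maximum
  f''(4) = 5 > 0 → local minimum

Critical points: x = -1 (local maximum); x = 4 (local minimum)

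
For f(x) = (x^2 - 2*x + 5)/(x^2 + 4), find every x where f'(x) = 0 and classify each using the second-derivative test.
f'(x) = 2*(x^2 - x - 4)/(x^4 + 8*x^2 + 16)

Solve f'(x) = 0:
  f'(x) = 2*(x^2 - x - 4)/(x^2 + 4)^2; the denominator is positive wherever f is defined, so f'(x) = 0 ⇔ 2*x^2 - 2*x - 8 = 0.
  Factor: 2*x^2 - 2*x - 8 = 2*(x^2 - x - 4); x^2 - x - 4 = 0 has no rational roots; quadratic formula: x = (1 ± √17)/2.
  ⇒ x = 1/2 - sqrt(17)/2 ≈ -1.5616, 1/2 + sqrt(17)/2 ≈ 2.5616

f''(x) = 2*(-2*x^3 + 3*x^2 + 24*x - 4)/(x^6 + 12*x^4 + 48*x^2 + 64)
Second-derivative test at each critical point:
  f''(-1.5616) = -0.1989 < 0 → local maximum
  f''(2.5616) = 0.0739 > 0 → local minimum

Critical points: x = 1/2 - sqrt(17)/2 ≈ -1.5616 (local maximum); x = 1/2 + sqrt(17)/2 ≈ 2.5616 (local minimum)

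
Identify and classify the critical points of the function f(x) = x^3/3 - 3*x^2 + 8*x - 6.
f'(x) = x^2 - 6*x + 8

Solve f'(x) = 0:
  Factor: x^2 - 6*x + 8 = (x - 4)*(x - 2) = 0.
  ⇒ x = 2, 4

f''(x) = 2*x - 6
Second-derivative test at each critical point:
  f''(2) = -2 < 0 → local maximum
  f''(4) = 2 > 0 → local minimum

Critical points: x = 2 (local maximum); x = 4 (local minimum)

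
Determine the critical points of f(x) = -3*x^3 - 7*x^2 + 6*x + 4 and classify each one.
f'(x) = -9*x^2 - 14*x + 6

Solve f'(x) = 0:
  9*x^2 + 14*x - 6 = 0 has no rational roots; quadratic formula: x = (-14 ± √412)/18.
  ⇒ x = -sqrt(103)/9 - 7/9 ≈ -1.9054, -7/9 + sqrt(103)/9 ≈ 0.3499

f''(x) = -18*x - 14
Second-derivative test at each critical point:
  f''(-1.9054) = 20.2978 > 0 → local minimum
  f''(0.3499) = -20.2978 < 0 → local maximum

Critical points: x = -sqrt(103)/9 - 7/9 ≈ -1.9054 (local minimum); x = -7/9 + sqrt(103)/9 ≈ 0.3499 (local maximum)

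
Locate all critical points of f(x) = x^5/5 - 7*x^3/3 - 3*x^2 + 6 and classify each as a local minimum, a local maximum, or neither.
f'(x) = x*(x^3 - 7*x - 6)

Solve f'(x) = 0:
  Factor: x^4 - 7*x^2 - 6*x = x*(x - 3)*(x + 1)*(x + 2) = 0.
  ⇒ x = -2, -1, 0, 3

f''(x) = 4*x^3 - 14*x - 6
Second-derivative test at each critical point:
  f''(-2) = -10 < 0 → local maximum
  f''(-1) = 4 > 0 → local minimum
  f''(0) = -6 < 0 → local maximum
  f''(3) = 60 > 0 → local minimum

Critical points: x = -2 (local maximum); x = -1 (local minimum); x = 0 (local maximum); x = 3 (local minimum)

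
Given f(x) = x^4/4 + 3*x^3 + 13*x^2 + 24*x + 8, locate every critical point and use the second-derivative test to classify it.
f'(x) = x^3 + 9*x^2 + 26*x + 24

Solve f'(x) = 0:
  Factor: x^3 + 9*x^2 + 26*x + 24 = (x + 2)*(x + 3)*(x + 4) = 0.
  ⇒ x = -4, -3, -2

f''(x) = 3*x^2 + 18*x + 26
Second-derivative test at each critical point:
  f''(-4) = 2 > 0 → local minimum
  f''(-3) = -1 < 0 → local maximum
  f''(-2) = 2 > 0 → local minimum

Critical points: x = -4 (local minimum); x = -3 (local maximum); x = -2 (local minimum)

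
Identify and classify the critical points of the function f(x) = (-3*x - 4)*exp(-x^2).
f'(x) = (2*x*(3*x + 4) - 3)*exp(-x^2)

Solve f'(x) = 0:
  f'(x) = (6*x^2 + 8*x - 3)·exp(-x^2) and exp(-x^2) > 0 for every x, so f'(x) = 0 ⇔ 6*x^2 + 8*x - 3 = 0.
  6*x^2 + 8*x - 3 = 0 has no rational roots; quadratic formula: x = (-8 ± √136)/12.
  ⇒ x = -sqrt(34)/6 - 2/3 ≈ -1.6385, -2/3 + sqrt(34)/6 ≈ 0.3052

f''(x) = 2*(-6*x^3 - 8*x^2 + 9*x + 4)*exp(-x^2)
Second-derivative test at each critical point:
  f''(-1.6385) = -0.7959 < 0 → local maximum
  f''(0.3052) = 10.6250 > 0 → local minimum

Critical points: x = -sqrt(34)/6 - 2/3 ≈ -1.6385 (local maximum); x = -2/3 + sqrt(34)/6 ≈ 0.3052 (local minimum)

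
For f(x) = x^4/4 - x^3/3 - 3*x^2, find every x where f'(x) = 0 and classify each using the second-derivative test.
f'(x) = x*(x^2 - x - 6)

Solve f'(x) = 0:
  Factor: x^3 - x^2 - 6*x = x*(x - 3)*(x + 2) = 0.
  ⇒ x = -2, 0, 3

f''(x) = 3*x^2 - 2*x - 6
Second-derivative test at each critical point:
  f''(-2) = 10 > 0 → local minimum
  f''(0) = -6 < 0 → local maximum
  f''(3) = 15 > 0 → local minimum

Critical points: x = -2 (local minimum); x = 0 (local maximum); x = 3 (local minimum)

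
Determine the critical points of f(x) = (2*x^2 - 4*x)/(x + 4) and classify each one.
f'(x) = 2*(x^2 + 8*x - 8)/(x^2 + 8*x + 16)

Solve f'(x) = 0:
  f'(x) = 2*(x^2 + 8*x - 8)/(x + 4)^2; the denominator is positive wherever f is defined, so f'(x) = 0 ⇔ 2*x^2 + 16*x - 16 = 0.
  Factor: 2*x^2 + 16*x - 16 = 2*(x^2 + 8*x - 8); x^2 + 8*x - 8 = 0 has no rational roots; quadratic formula: x = (-8 ± √96)/2.
  ⇒ x = -2*sqrt(6) - 4 ≈ -8.8990, -4 + 2*sqrt(6) ≈ 0.8990

f''(x) = 96/(x^3 + 12*x^2 + 48*x + 64)
Second-derivative test at each critical point:
  f''(-8.8990) = -0.8165 < 0 → local maximum
  f''(0.8990) = 0.8165 > 0 → local minimum

Critical points: x = -2*sqrt(6) - 4 ≈ -8.8990 (local maximum); x = -4 + 2*sqrt(6) ≈ 0.8990 (local minimum)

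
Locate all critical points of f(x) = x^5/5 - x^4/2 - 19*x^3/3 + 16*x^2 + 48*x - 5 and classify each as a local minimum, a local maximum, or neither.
f'(x) = x^4 - 2*x^3 - 19*x^2 + 32*x + 48

Solve f'(x) = 0:
  Factor: x^4 - 2*x^3 - 19*x^2 + 32*x + 48 = (x - 4)*(x - 3)*(x + 1)*(x + 4) = 0.
  ⇒ x = -4, -1, 3, 4

f''(x) = 4*x^3 - 6*x^2 - 38*x + 32
Second-derivative test at each critical point:
  f''(-4) = -168 < 0 → local maximum
  f''(-1) = 60 > 0 → local minimum
  f''(3) = -28 < 0 → local maximum
  f''(4) = 40 > 0 → local minimum

Critical points: x = -4 (local maximum); x = -1 (local minimum); x = 3 (local maximum); x = 4 (local minimum)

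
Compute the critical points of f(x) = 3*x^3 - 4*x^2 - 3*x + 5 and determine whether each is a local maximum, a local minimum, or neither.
f'(x) = 9*x^2 - 8*x - 3

Solve f'(x) = 0:
  9*x^2 - 8*x - 3 = 0 has no rational roots; quadratic formula: x = (8 ± √172)/18.
  ⇒ x = 4/9 - sqrt(43)/9 ≈ -0.2842, 4/9 + sqrt(43)/9 ≈ 1.1730

f''(x) = 18*x - 8
Second-derivative test at each critical point:
  f''(-0.2842) = -13.1149 < 0 → local maximum
  f''(1.1730) = 13.1149 > 0 → local minimum

Critical points: x = 4/9 - sqrt(43)/9 ≈ -0.2842 (local maximum); x = 4/9 + sqrt(43)/9 ≈ 1.1730 (local minimum)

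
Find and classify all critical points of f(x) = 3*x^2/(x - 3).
f'(x) = 3*x*(x - 6)/(x^2 - 6*x + 9)

Solve f'(x) = 0:
  f'(x) = 3*x*(x - 6)/(x - 3)^2; the denominator is positive wherever f is defined, so f'(x) = 0 ⇔ 3*x^2 - 18*x = 0.
  Factor: 3*x^2 - 18*x = 3*x*(x - 6) = 0.
  ⇒ x = 0, 6

f''(x) = 54/(x^3 - 9*x^2 + 27*x - 27)
Second-derivative test at each critical point:
  f''(0) = -2 < 0 → local maximum
  f''(6) = 2 > 0 → local minimum

Critical points: x = 0 (local maximum); x = 6 (local minimum)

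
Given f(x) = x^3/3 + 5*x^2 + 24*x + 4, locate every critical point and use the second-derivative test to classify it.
f'(x) = x^2 + 10*x + 24

Solve f'(x) = 0:
  Factor: x^2 + 10*x + 24 = (x + 4)*(x + 6) = 0.
  ⇒ x = -6, -4

f''(x) = 2*x + 10
Second-derivative test at each critical point:
  f''(-6) = -2 < 0 → local maximum
  f''(-4) = 2 > 0 → local minimum

Critical points: x = -6 (local maximum); x = -4 (local minimum)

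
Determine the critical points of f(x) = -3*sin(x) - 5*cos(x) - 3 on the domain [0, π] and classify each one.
f'(x) = 5*sin(x) - 3*cos(x)

Solve f'(x) = 0 on [0, π]:
  f'(x) = 0 ⇔ -3*cos(x) = -5*sin(x) ⇔ tan(x) = 3/5, i.e. x = arctan(3/5) + nπ; keep the solutions lying in [0, π].
  ⇒ x = atan(3/5) ≈ 0.5404

f''(x) = 3*sin(x) + 5*cos(x)
Second-derivative test at each critical point:
  f''(0.5404) = 5.8310 > 0 → local minimum

Critical points: x = atan(3/5) ≈ 0.5404 (local minimum)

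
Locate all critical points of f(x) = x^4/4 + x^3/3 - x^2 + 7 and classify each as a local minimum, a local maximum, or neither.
f'(x) = x*(x^2 + x - 2)

Solve f'(x) = 0:
  Factor: x^3 + x^2 - 2*x = x*(x - 1)*(x + 2) = 0.
  ⇒ x = -2, 0, 1

f''(x) = 3*x^2 + 2*x - 2
Second-derivative test at each critical point:
  f''(-2) = 6 > 0 → local minimum
  f''(0) = -2 < 0 → local maximum
  f''(1) = 3 > 0 → local minimum

Critical points: x = -2 (local minimum); x = 0 (local maximum); x = 1 (local minimum)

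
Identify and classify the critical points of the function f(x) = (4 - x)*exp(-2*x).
f'(x) = (2*x - 9)*exp(-2*x)

Solve f'(x) = 0:
  f'(x) = (2*x - 9)·exp(-2*x) and exp(-2*x) > 0 for every x, so f'(x) = 0 ⇔ 2*x - 9 = 0.
  2*x - 9 = 0.
  ⇒ x = 9/2

f''(x) = 4*(5 - x)*exp(-2*x)
Second-derivative test at each critical point:
  f''(9/2) = 2.468e-04 > 0 → local minimum

Critical points: x = 9/2 (local minimum)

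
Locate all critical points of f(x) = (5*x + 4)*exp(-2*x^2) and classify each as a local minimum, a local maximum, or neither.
f'(x) = (-4*x*(5*x + 4) + 5)*exp(-2*x^2)

Solve f'(x) = 0:
  f'(x) = (-20*x^2 - 16*x + 5)·exp(-2*x^2) and exp(-2*x^2) > 0 for every x, so f'(x) = 0 ⇔ -20*x^2 - 16*x + 5 = 0.
  20*x^2 + 16*x - 5 = 0 has no rational roots; quadratic formula: x = (-16 ± √656)/40.
  ⇒ x = -sqrt(41)/10 - 2/5 ≈ -1.0403, -2/5 + sqrt(41)/10 ≈ 0.2403

f''(x) = 4*(4*x^2*(5*x + 4) - 15*x - 4)*exp(-2*x^2)
Second-derivative test at each critical point:
  f''(-1.0403) = 2.9405 > 0 → local minimum
  f''(0.2403) = -22.8187 < 0 → local maximum

Critical points: x = -sqrt(41)/10 - 2/5 ≈ -1.0403 (local minimum); x = -2/5 + sqrt(41)/10 ≈ 0.2403 (local maximum)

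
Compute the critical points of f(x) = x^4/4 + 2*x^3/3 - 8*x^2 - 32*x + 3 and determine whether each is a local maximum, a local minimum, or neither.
f'(x) = x^3 + 2*x^2 - 16*x - 32

Solve f'(x) = 0:
  Factor: x^3 + 2*x^2 - 16*x - 32 = (x - 4)*(x + 2)*(x + 4) = 0.
  ⇒ x = -4, -2, 4

f''(x) = 3*x^2 + 4*x - 16
Second-derivative test at each critical point:
  f''(-4) = 16 > 0 → local minimum
  f''(-2) = -12 < 0 → local maximum
  f''(4) = 48 > 0 → local minimum

Critical points: x = -4 (local minimum); x = -2 (local maximum); x = 4 (local minimum)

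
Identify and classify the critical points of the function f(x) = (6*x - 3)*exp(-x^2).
f'(x) = 6*(-x*(2*x - 1) + 1)*exp(-x^2)

Solve f'(x) = 0:
  f'(x) = (-12*x^2 + 6*x + 6)·exp(-x^2) and exp(-x^2) > 0 for every x, so f'(x) = 0 ⇔ -12*x^2 + 6*x + 6 = 0.
  Factor: -12*x^2 + 6*x + 6 = -6*(x - 1)*(2*x + 1) = 0.
  ⇒ x = -1/2, 1

f''(x) = 6*(2*x^2*(2*x - 1) - 6*x + 1)*exp(-x^2)
Second-derivative test at each critical point:
  f''(-1/2) = 14.0184 > 0 → local minimum
  f''(1) = -6.6218 < 0 → local maximum

Critical points: x = -1/2 (local minimum); x = 1 (local maximum)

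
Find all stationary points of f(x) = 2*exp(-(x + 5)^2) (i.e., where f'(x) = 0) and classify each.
f'(x) = 4*(-x - 5)*exp(-(x + 5)^2)

Solve f'(x) = 0:
  f'(x) = (-4*x - 20)·exp(-(x + 5)^2) and exp(-(x + 5)^2) > 0 for every x, so f'(x) = 0 ⇔ -4*x - 20 = 0.
  Factor: -4*x - 20 = -4*(x + 5) = 0.
  ⇒ x = -5

f''(x) = 4*(2*(x + 5)^2 - 1)*exp(-(x + 5)^2)
Second-derivative test at each critical point:
  f''(-5) = -4 < 0 → local maximum

Critical points: x = -5 (local maximum)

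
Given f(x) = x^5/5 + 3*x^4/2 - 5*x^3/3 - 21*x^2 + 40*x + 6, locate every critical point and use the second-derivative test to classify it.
f'(x) = x^4 + 6*x^3 - 5*x^2 - 42*x + 40

Solve f'(x) = 0:
  Factor: x^4 + 6*x^3 - 5*x^2 - 42*x + 40 = (x - 2)*(x - 1)*(x + 4)*(x + 5) = 0.
  ⇒ x = -5, -4, 1, 2

f''(x) = 4*x^3 + 18*x^2 - 10*x - 42
Second-derivative test at each critical point:
  f''(-5) = -42 < 0 → local maximum
  f''(-4) = 30 > 0 → local minimum
  f''(1) = -30 < 0 → local maximum
  f''(2) = 42 > 0 → local minimum

Critical points: x = -5 (local maximum); x = -4 (local minimum); x = 1 (local maximum); x = 2 (local minimum)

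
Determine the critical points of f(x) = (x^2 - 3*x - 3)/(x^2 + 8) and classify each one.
f'(x) = (3*x^2 + 22*x - 24)/(x^4 + 16*x^2 + 64)

Solve f'(x) = 0:
  f'(x) = (3*x^2 + 22*x - 24)/(x^2 + 8)^2; the denominator is positive wherever f is defined, so f'(x) = 0 ⇔ 3*x^2 + 22*x - 24 = 0.
  3*x^2 + 22*x - 24 = 0 has no rational roots; quadratic formula: x = (-22 ± √772)/6.
  ⇒ x = -sqrt(193)/3 - 11/3 ≈ -8.2975, -11/3 + sqrt(193)/3 ≈ 0.9641

f''(x) = 2*(-3*x^3 - 33*x^2 + 72*x + 88)/(x^6 + 24*x^4 + 192*x^2 + 512)
Second-derivative test at each critical point:
  f''(-8.2975) = -0.0047 < 0 → local maximum
  f''(0.9641) = 0.3485 > 0 → local minimum

Critical points: x = -sqrt(193)/3 - 11/3 ≈ -8.2975 (local maximum); x = -11/3 + sqrt(193)/3 ≈ 0.9641 (local minimum)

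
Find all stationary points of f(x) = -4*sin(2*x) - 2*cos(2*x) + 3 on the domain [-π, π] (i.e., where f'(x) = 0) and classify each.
f'(x) = 4*sin(2*x) - 8*cos(2*x)

Solve f'(x) = 0 on [-π, π]:
  f'(x) = 0 ⇔ -4*cos(2*x) = -2*sin(2*x) ⇔ tan(2*x) = 2, i.e. 2*x = arctan(2) + nπ; keep the solutions lying in [-π, π].
  ⇒ x = -pi + atan(2)/2 ≈ -2.5880, -pi/2 + atan(2)/2 ≈ -1.0172, atan(2)/2 ≈ 0.5536, atan(2)/2 + pi/2 ≈ 2.1244

f''(x) = 16*sin(2*x) + 8*cos(2*x)
Second-derivative test at each critical point:
  f''(-2.5880) = 17.8885 > 0 → local minimum
  f''(-1.0172) = -17.8885 < 0 → local maximum
  f''(0.5536) = 17.8885 > 0 → local minimum
  f''(2.1244) = -17.8885 < 0 → local maximum

Critical points: x = -pi + atan(2)/2 ≈ -2.5880 (local minimum); x = -pi/2 + atan(2)/2 ≈ -1.0172 (local maximum); x = atan(2)/2 ≈ 0.5536 (local minimum); x = atan(2)/2 + pi/2 ≈ 2.1244 (local maximum)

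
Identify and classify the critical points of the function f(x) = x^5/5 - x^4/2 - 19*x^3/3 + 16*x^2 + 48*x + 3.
f'(x) = x^4 - 2*x^3 - 19*x^2 + 32*x + 48

Solve f'(x) = 0:
  Factor: x^4 - 2*x^3 - 19*x^2 + 32*x + 48 = (x - 4)*(x - 3)*(x + 1)*(x + 4) = 0.
  ⇒ x = -4, -1, 3, 4

f''(x) = 4*x^3 - 6*x^2 - 38*x + 32
Second-derivative test at each critical point:
  f''(-4) = -168 < 0 → local maximum
  f''(-1) = 60 > 0 → local minimum
  f''(3) = -28 < 0 → local maximum
  f''(4) = 40 > 0 → local minimum

Critical points: x = -4 (local maximum); x = -1 (local minimum); x = 3 (local maximum); x = 4 (local minimum)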